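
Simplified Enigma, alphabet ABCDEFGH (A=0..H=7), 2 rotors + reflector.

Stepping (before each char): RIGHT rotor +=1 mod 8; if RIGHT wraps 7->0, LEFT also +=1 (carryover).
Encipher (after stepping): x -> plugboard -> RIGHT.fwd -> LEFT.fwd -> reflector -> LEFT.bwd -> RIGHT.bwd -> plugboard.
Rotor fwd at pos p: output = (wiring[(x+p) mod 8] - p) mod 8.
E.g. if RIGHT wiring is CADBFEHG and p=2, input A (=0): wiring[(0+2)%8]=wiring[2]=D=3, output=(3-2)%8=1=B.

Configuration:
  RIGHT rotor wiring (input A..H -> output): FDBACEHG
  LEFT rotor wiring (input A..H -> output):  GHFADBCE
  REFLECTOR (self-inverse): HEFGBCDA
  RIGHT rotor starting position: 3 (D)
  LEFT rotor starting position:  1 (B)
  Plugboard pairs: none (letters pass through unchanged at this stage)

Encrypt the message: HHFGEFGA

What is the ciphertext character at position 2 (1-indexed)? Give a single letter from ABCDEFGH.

Char 1 ('H'): step: R->4, L=1; H->plug->H->R->E->L->A->refl->H->L'->C->R'->D->plug->D
Char 2 ('H'): step: R->5, L=1; H->plug->H->R->F->L->B->refl->E->L'->B->R'->C->plug->C

C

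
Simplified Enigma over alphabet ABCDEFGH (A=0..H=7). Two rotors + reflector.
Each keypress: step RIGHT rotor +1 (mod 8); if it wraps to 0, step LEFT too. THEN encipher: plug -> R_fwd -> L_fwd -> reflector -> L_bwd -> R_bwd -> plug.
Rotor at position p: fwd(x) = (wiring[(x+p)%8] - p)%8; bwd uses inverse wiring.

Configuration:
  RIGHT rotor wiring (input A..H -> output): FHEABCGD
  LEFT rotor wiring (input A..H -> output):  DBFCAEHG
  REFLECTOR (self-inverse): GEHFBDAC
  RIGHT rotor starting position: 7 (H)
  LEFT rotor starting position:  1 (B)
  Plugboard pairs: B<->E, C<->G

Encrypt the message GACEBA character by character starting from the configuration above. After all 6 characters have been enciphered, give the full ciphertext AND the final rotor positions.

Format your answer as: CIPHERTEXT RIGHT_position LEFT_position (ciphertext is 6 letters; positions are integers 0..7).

Char 1 ('G'): step: R->0, L->2 (L advanced); G->plug->C->R->E->L->F->refl->D->L'->A->R'->D->plug->D
Char 2 ('A'): step: R->1, L=2; A->plug->A->R->G->L->B->refl->E->L'->F->R'->F->plug->F
Char 3 ('C'): step: R->2, L=2; C->plug->G->R->D->L->C->refl->H->L'->H->R'->C->plug->G
Char 4 ('E'): step: R->3, L=2; E->plug->B->R->G->L->B->refl->E->L'->F->R'->A->plug->A
Char 5 ('B'): step: R->4, L=2; B->plug->E->R->B->L->A->refl->G->L'->C->R'->C->plug->G
Char 6 ('A'): step: R->5, L=2; A->plug->A->R->F->L->E->refl->B->L'->G->R'->C->plug->G
Final: ciphertext=DFGAGG, RIGHT=5, LEFT=2

Answer: DFGAGG 5 2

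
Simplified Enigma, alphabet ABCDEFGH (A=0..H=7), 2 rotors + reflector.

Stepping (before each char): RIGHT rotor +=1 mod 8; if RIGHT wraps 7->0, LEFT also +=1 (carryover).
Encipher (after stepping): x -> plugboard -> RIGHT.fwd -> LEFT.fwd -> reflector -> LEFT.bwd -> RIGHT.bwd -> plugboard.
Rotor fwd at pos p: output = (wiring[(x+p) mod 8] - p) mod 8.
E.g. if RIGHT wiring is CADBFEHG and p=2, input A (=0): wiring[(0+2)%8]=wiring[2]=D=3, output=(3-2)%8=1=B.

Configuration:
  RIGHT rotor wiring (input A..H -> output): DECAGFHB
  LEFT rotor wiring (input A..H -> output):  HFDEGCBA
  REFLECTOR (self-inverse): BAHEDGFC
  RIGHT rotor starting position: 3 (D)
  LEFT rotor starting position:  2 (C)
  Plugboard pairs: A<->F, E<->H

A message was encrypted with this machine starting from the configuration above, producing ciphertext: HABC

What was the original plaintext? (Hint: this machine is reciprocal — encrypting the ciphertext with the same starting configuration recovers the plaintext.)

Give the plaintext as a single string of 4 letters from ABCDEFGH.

Char 1 ('H'): step: R->4, L=2; H->plug->E->R->H->L->D->refl->E->L'->C->R'->A->plug->F
Char 2 ('A'): step: R->5, L=2; A->plug->F->R->F->L->G->refl->F->L'->G->R'->D->plug->D
Char 3 ('B'): step: R->6, L=2; B->plug->B->R->D->L->A->refl->B->L'->A->R'->G->plug->G
Char 4 ('C'): step: R->7, L=2; C->plug->C->R->F->L->G->refl->F->L'->G->R'->G->plug->G

Answer: FDGG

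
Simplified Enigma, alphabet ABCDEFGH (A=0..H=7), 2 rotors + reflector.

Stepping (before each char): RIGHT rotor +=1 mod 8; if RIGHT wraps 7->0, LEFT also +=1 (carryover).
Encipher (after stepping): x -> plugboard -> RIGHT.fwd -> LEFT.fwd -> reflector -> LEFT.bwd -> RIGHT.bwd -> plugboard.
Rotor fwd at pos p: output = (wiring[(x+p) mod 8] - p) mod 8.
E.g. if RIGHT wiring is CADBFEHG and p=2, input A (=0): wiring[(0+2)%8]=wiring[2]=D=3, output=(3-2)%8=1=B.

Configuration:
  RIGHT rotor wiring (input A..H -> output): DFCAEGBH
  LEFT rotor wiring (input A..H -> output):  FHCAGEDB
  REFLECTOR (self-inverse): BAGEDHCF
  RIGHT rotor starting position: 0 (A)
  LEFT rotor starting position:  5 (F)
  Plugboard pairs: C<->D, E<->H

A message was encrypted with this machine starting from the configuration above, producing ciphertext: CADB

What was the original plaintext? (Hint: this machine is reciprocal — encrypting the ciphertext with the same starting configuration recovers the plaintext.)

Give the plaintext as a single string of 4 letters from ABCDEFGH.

Char 1 ('C'): step: R->1, L=5; C->plug->D->R->D->L->A->refl->B->L'->H->R'->C->plug->D
Char 2 ('A'): step: R->2, L=5; A->plug->A->R->A->L->H->refl->F->L'->F->R'->F->plug->F
Char 3 ('D'): step: R->3, L=5; D->plug->C->R->D->L->A->refl->B->L'->H->R'->H->plug->E
Char 4 ('B'): step: R->4, L=5; B->plug->B->R->C->L->E->refl->D->L'->G->R'->G->plug->G

Answer: DFEG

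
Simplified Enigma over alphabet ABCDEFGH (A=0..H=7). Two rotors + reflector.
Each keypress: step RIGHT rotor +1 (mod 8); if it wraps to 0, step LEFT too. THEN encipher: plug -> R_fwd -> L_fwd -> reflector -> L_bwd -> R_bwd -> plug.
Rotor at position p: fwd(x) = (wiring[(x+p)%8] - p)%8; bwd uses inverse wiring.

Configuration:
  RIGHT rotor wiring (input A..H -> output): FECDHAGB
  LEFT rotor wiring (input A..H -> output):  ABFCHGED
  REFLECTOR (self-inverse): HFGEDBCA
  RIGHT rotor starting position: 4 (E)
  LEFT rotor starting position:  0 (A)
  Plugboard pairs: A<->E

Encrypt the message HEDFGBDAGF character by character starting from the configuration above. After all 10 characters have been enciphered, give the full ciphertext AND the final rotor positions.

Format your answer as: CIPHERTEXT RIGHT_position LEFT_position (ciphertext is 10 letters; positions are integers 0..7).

Answer: BACAACADEG 6 1

Derivation:
Char 1 ('H'): step: R->5, L=0; H->plug->H->R->C->L->F->refl->B->L'->B->R'->B->plug->B
Char 2 ('E'): step: R->6, L=0; E->plug->A->R->A->L->A->refl->H->L'->E->R'->E->plug->A
Char 3 ('D'): step: R->7, L=0; D->plug->D->R->D->L->C->refl->G->L'->F->R'->C->plug->C
Char 4 ('F'): step: R->0, L->1 (L advanced); F->plug->F->R->A->L->A->refl->H->L'->H->R'->E->plug->A
Char 5 ('G'): step: R->1, L=1; G->plug->G->R->A->L->A->refl->H->L'->H->R'->E->plug->A
Char 6 ('B'): step: R->2, L=1; B->plug->B->R->B->L->E->refl->D->L'->F->R'->C->plug->C
Char 7 ('D'): step: R->3, L=1; D->plug->D->R->D->L->G->refl->C->L'->G->R'->E->plug->A
Char 8 ('A'): step: R->4, L=1; A->plug->E->R->B->L->E->refl->D->L'->F->R'->D->plug->D
Char 9 ('G'): step: R->5, L=1; G->plug->G->R->G->L->C->refl->G->L'->D->R'->A->plug->E
Char 10 ('F'): step: R->6, L=1; F->plug->F->R->F->L->D->refl->E->L'->B->R'->G->plug->G
Final: ciphertext=BACAACADEG, RIGHT=6, LEFT=1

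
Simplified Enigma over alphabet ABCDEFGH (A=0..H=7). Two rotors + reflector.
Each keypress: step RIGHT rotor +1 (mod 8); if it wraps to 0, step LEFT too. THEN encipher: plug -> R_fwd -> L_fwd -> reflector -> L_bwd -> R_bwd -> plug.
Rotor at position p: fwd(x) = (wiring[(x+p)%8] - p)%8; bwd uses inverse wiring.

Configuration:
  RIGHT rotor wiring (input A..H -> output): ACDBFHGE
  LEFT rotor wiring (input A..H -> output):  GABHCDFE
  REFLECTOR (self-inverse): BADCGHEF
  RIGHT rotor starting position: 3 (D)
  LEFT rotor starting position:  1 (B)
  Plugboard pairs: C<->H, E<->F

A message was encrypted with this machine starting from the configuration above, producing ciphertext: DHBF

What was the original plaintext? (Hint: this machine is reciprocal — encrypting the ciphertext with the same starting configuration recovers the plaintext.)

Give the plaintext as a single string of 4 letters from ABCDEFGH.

Answer: GCDA

Derivation:
Char 1 ('D'): step: R->4, L=1; D->plug->D->R->A->L->H->refl->F->L'->H->R'->G->plug->G
Char 2 ('H'): step: R->5, L=1; H->plug->C->R->H->L->F->refl->H->L'->A->R'->H->plug->C
Char 3 ('B'): step: R->6, L=1; B->plug->B->R->G->L->D->refl->C->L'->E->R'->D->plug->D
Char 4 ('F'): step: R->7, L=1; F->plug->E->R->C->L->G->refl->E->L'->F->R'->A->plug->A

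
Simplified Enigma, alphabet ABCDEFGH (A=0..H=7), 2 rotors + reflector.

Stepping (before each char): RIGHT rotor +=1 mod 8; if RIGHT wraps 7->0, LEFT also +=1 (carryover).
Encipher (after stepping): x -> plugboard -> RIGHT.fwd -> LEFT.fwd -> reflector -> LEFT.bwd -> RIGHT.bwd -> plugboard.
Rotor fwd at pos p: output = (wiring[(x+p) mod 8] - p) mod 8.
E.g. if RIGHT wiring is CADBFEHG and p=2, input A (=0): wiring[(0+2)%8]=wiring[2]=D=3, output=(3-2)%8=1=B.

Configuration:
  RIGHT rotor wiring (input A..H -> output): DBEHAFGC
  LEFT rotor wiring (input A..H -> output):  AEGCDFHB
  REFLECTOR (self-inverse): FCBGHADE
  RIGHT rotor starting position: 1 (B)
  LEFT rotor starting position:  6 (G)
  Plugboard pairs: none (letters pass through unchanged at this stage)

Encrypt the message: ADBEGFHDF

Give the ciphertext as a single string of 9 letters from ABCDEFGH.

Char 1 ('A'): step: R->2, L=6; A->plug->A->R->C->L->C->refl->B->L'->A->R'->F->plug->F
Char 2 ('D'): step: R->3, L=6; D->plug->D->R->D->L->G->refl->D->L'->B->R'->H->plug->H
Char 3 ('B'): step: R->4, L=6; B->plug->B->R->B->L->D->refl->G->L'->D->R'->H->plug->H
Char 4 ('E'): step: R->5, L=6; E->plug->E->R->E->L->A->refl->F->L'->G->R'->D->plug->D
Char 5 ('G'): step: R->6, L=6; G->plug->G->R->C->L->C->refl->B->L'->A->R'->A->plug->A
Char 6 ('F'): step: R->7, L=6; F->plug->F->R->B->L->D->refl->G->L'->D->R'->A->plug->A
Char 7 ('H'): step: R->0, L->7 (L advanced); H->plug->H->R->C->L->F->refl->A->L'->H->R'->D->plug->D
Char 8 ('D'): step: R->1, L=7; D->plug->D->R->H->L->A->refl->F->L'->C->R'->H->plug->H
Char 9 ('F'): step: R->2, L=7; F->plug->F->R->A->L->C->refl->B->L'->B->R'->G->plug->G

Answer: FHHDAADHG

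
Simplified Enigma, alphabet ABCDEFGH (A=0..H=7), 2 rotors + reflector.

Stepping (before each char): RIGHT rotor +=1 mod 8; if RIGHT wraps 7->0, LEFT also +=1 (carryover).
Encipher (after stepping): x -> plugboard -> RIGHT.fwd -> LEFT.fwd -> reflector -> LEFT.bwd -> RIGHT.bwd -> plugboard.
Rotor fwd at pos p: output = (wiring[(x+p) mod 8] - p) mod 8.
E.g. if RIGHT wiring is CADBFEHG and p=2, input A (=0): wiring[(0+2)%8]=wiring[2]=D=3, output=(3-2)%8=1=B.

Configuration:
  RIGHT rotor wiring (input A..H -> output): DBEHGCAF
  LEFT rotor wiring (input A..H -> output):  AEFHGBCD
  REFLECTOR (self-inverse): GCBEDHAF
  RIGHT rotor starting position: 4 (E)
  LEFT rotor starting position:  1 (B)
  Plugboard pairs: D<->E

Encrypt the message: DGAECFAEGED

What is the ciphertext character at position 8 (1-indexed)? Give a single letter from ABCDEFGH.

Char 1 ('D'): step: R->5, L=1; D->plug->E->R->E->L->A->refl->G->L'->C->R'->G->plug->G
Char 2 ('G'): step: R->6, L=1; G->plug->G->R->A->L->D->refl->E->L'->B->R'->F->plug->F
Char 3 ('A'): step: R->7, L=1; A->plug->A->R->G->L->C->refl->B->L'->F->R'->D->plug->E
Char 4 ('E'): step: R->0, L->2 (L advanced); E->plug->D->R->H->L->C->refl->B->L'->F->R'->H->plug->H
Char 5 ('C'): step: R->1, L=2; C->plug->C->R->G->L->G->refl->A->L'->E->R'->G->plug->G
Char 6 ('F'): step: R->2, L=2; F->plug->F->R->D->L->H->refl->F->L'->B->R'->G->plug->G
Char 7 ('A'): step: R->3, L=2; A->plug->A->R->E->L->A->refl->G->L'->G->R'->G->plug->G
Char 8 ('E'): step: R->4, L=2; E->plug->D->R->B->L->F->refl->H->L'->D->R'->H->plug->H

H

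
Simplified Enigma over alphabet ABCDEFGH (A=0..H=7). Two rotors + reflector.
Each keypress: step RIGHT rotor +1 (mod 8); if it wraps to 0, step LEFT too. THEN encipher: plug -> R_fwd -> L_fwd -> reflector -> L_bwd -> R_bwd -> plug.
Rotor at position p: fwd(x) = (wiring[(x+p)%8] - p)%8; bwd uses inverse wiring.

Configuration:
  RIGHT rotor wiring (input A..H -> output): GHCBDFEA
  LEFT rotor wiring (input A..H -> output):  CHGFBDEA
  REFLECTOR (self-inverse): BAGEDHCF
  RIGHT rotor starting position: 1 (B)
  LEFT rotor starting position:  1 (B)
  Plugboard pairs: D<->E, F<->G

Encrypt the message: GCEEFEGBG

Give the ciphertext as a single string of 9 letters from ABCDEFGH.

Char 1 ('G'): step: R->2, L=1; G->plug->F->R->G->L->H->refl->F->L'->B->R'->C->plug->C
Char 2 ('C'): step: R->3, L=1; C->plug->C->R->C->L->E->refl->D->L'->F->R'->E->plug->D
Char 3 ('E'): step: R->4, L=1; E->plug->D->R->E->L->C->refl->G->L'->A->R'->C->plug->C
Char 4 ('E'): step: R->5, L=1; E->plug->D->R->B->L->F->refl->H->L'->G->R'->H->plug->H
Char 5 ('F'): step: R->6, L=1; F->plug->G->R->F->L->D->refl->E->L'->C->R'->B->plug->B
Char 6 ('E'): step: R->7, L=1; E->plug->D->R->D->L->A->refl->B->L'->H->R'->B->plug->B
Char 7 ('G'): step: R->0, L->2 (L advanced); G->plug->F->R->F->L->G->refl->C->L'->E->R'->G->plug->F
Char 8 ('B'): step: R->1, L=2; B->plug->B->R->B->L->D->refl->E->L'->A->R'->C->plug->C
Char 9 ('G'): step: R->2, L=2; G->plug->F->R->G->L->A->refl->B->L'->D->R'->D->plug->E

Answer: CDCHBBFCE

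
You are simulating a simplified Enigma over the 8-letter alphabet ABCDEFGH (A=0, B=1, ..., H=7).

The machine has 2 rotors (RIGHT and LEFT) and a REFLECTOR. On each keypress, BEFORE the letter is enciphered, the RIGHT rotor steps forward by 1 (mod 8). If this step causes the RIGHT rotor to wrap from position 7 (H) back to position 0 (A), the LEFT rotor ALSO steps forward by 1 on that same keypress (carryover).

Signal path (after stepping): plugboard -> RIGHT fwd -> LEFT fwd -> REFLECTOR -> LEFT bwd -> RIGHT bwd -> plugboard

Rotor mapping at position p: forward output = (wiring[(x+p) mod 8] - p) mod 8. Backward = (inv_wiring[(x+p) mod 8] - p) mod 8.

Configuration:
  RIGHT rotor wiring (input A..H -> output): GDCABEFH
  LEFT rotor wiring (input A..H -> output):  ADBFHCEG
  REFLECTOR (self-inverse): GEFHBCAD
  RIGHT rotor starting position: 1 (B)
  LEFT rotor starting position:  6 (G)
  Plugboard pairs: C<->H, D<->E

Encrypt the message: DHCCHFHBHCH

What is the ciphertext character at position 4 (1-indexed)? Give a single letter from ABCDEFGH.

Char 1 ('D'): step: R->2, L=6; D->plug->E->R->D->L->F->refl->C->L'->C->R'->D->plug->E
Char 2 ('H'): step: R->3, L=6; H->plug->C->R->B->L->A->refl->G->L'->A->R'->G->plug->G
Char 3 ('C'): step: R->4, L=6; C->plug->H->R->E->L->D->refl->H->L'->F->R'->A->plug->A
Char 4 ('C'): step: R->5, L=6; C->plug->H->R->E->L->D->refl->H->L'->F->R'->F->plug->F

F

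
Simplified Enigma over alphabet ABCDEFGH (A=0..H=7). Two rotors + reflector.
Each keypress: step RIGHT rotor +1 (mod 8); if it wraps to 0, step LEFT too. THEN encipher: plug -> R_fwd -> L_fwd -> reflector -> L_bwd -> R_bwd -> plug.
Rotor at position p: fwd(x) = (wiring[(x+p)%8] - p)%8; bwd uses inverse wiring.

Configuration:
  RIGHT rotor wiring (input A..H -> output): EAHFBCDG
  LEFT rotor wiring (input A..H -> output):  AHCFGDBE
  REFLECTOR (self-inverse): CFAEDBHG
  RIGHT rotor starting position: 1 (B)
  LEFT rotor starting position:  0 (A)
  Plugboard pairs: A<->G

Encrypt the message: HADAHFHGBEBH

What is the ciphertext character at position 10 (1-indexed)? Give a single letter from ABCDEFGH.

Char 1 ('H'): step: R->2, L=0; H->plug->H->R->G->L->B->refl->F->L'->D->R'->B->plug->B
Char 2 ('A'): step: R->3, L=0; A->plug->G->R->F->L->D->refl->E->L'->H->R'->C->plug->C
Char 3 ('D'): step: R->4, L=0; D->plug->D->R->C->L->C->refl->A->L'->A->R'->E->plug->E
Char 4 ('A'): step: R->5, L=0; A->plug->G->R->A->L->A->refl->C->L'->C->R'->F->plug->F
Char 5 ('H'): step: R->6, L=0; H->plug->H->R->E->L->G->refl->H->L'->B->R'->E->plug->E
Char 6 ('F'): step: R->7, L=0; F->plug->F->R->C->L->C->refl->A->L'->A->R'->D->plug->D
Char 7 ('H'): step: R->0, L->1 (L advanced); H->plug->H->R->G->L->D->refl->E->L'->C->R'->F->plug->F
Char 8 ('G'): step: R->1, L=1; G->plug->A->R->H->L->H->refl->G->L'->A->R'->D->plug->D
Char 9 ('B'): step: R->2, L=1; B->plug->B->R->D->L->F->refl->B->L'->B->R'->E->plug->E
Char 10 ('E'): step: R->3, L=1; E->plug->E->R->D->L->F->refl->B->L'->B->R'->F->plug->F

F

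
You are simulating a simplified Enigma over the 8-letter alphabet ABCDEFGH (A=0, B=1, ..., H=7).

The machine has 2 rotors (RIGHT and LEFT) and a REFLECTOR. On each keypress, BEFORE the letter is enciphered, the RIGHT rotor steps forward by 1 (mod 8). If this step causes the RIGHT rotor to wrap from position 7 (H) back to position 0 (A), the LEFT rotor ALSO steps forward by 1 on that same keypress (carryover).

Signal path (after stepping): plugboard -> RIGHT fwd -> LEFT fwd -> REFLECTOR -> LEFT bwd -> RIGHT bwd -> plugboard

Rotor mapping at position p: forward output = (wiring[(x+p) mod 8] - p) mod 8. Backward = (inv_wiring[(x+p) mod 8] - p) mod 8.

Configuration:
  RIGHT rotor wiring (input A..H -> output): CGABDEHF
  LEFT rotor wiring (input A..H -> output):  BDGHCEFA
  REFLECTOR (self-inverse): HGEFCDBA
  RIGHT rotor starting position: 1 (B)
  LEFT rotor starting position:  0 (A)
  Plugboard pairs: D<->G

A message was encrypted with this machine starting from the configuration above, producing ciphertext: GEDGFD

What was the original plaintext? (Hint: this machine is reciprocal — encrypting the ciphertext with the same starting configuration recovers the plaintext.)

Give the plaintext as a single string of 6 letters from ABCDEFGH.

Char 1 ('G'): step: R->2, L=0; G->plug->D->R->C->L->G->refl->B->L'->A->R'->G->plug->D
Char 2 ('E'): step: R->3, L=0; E->plug->E->R->C->L->G->refl->B->L'->A->R'->B->plug->B
Char 3 ('D'): step: R->4, L=0; D->plug->G->R->E->L->C->refl->E->L'->F->R'->H->plug->H
Char 4 ('G'): step: R->5, L=0; G->plug->D->R->F->L->E->refl->C->L'->E->R'->G->plug->D
Char 5 ('F'): step: R->6, L=0; F->plug->F->R->D->L->H->refl->A->L'->H->R'->B->plug->B
Char 6 ('D'): step: R->7, L=0; D->plug->G->R->F->L->E->refl->C->L'->E->R'->F->plug->F

Answer: DBHDBF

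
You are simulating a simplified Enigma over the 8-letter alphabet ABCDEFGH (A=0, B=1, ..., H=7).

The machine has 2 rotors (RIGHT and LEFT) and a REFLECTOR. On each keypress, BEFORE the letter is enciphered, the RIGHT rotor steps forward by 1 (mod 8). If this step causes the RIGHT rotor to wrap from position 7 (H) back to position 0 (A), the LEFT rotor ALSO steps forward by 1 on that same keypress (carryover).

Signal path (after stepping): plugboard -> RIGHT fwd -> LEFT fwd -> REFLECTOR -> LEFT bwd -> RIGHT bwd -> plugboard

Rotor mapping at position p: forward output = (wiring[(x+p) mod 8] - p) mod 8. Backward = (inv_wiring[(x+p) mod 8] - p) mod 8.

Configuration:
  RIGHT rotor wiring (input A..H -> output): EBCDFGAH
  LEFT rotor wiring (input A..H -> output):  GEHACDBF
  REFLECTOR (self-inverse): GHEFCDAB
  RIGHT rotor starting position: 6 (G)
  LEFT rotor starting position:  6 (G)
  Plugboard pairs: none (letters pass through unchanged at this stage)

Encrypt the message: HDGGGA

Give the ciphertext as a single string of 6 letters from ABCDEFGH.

Char 1 ('H'): step: R->7, L=6; H->plug->H->R->B->L->H->refl->B->L'->E->R'->E->plug->E
Char 2 ('D'): step: R->0, L->7 (L advanced); D->plug->D->R->D->L->A->refl->G->L'->A->R'->G->plug->G
Char 3 ('G'): step: R->1, L=7; G->plug->G->R->G->L->E->refl->C->L'->H->R'->F->plug->F
Char 4 ('G'): step: R->2, L=7; G->plug->G->R->C->L->F->refl->D->L'->F->R'->F->plug->F
Char 5 ('G'): step: R->3, L=7; G->plug->G->R->G->L->E->refl->C->L'->H->R'->H->plug->H
Char 6 ('A'): step: R->4, L=7; A->plug->A->R->B->L->H->refl->B->L'->E->R'->C->plug->C

Answer: EGFFHC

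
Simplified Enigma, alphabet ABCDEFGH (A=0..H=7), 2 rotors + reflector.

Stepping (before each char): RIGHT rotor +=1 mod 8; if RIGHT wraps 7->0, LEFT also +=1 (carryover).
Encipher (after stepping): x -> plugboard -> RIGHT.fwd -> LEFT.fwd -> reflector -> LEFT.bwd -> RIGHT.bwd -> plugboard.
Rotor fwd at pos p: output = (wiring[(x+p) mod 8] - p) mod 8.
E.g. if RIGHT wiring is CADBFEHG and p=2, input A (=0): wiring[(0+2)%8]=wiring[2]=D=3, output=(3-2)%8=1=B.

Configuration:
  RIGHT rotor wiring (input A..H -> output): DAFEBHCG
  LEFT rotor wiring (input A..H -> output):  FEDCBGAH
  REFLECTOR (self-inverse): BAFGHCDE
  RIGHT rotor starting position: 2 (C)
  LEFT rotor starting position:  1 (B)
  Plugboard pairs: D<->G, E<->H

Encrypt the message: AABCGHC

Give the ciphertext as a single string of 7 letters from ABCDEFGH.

Char 1 ('A'): step: R->3, L=1; A->plug->A->R->B->L->C->refl->F->L'->E->R'->C->plug->C
Char 2 ('A'): step: R->4, L=1; A->plug->A->R->F->L->H->refl->E->L'->H->R'->E->plug->H
Char 3 ('B'): step: R->5, L=1; B->plug->B->R->F->L->H->refl->E->L'->H->R'->G->plug->D
Char 4 ('C'): step: R->6, L=1; C->plug->C->R->F->L->H->refl->E->L'->H->R'->E->plug->H
Char 5 ('G'): step: R->7, L=1; G->plug->D->R->G->L->G->refl->D->L'->A->R'->G->plug->D
Char 6 ('H'): step: R->0, L->2 (L advanced); H->plug->E->R->B->L->A->refl->B->L'->A->R'->B->plug->B
Char 7 ('C'): step: R->1, L=2; C->plug->C->R->D->L->E->refl->H->L'->C->R'->H->plug->E

Answer: CHDHDBE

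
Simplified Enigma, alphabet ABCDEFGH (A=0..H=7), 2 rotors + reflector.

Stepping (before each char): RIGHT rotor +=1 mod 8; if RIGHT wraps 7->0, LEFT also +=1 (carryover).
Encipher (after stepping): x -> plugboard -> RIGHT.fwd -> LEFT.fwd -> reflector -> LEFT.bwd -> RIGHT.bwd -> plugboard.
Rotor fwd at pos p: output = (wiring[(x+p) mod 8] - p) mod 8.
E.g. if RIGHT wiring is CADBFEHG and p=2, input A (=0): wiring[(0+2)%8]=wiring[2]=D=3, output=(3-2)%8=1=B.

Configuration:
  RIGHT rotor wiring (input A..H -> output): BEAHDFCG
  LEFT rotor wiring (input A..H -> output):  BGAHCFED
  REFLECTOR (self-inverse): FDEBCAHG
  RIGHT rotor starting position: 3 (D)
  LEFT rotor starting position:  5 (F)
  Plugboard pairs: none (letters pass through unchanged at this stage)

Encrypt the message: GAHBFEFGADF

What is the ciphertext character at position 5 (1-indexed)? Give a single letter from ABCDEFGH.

Char 1 ('G'): step: R->4, L=5; G->plug->G->R->E->L->B->refl->D->L'->F->R'->E->plug->E
Char 2 ('A'): step: R->5, L=5; A->plug->A->R->A->L->A->refl->F->L'->H->R'->E->plug->E
Char 3 ('H'): step: R->6, L=5; H->plug->H->R->H->L->F->refl->A->L'->A->R'->B->plug->B
Char 4 ('B'): step: R->7, L=5; B->plug->B->R->C->L->G->refl->H->L'->B->R'->D->plug->D
Char 5 ('F'): step: R->0, L->6 (L advanced); F->plug->F->R->F->L->B->refl->D->L'->C->R'->G->plug->G

G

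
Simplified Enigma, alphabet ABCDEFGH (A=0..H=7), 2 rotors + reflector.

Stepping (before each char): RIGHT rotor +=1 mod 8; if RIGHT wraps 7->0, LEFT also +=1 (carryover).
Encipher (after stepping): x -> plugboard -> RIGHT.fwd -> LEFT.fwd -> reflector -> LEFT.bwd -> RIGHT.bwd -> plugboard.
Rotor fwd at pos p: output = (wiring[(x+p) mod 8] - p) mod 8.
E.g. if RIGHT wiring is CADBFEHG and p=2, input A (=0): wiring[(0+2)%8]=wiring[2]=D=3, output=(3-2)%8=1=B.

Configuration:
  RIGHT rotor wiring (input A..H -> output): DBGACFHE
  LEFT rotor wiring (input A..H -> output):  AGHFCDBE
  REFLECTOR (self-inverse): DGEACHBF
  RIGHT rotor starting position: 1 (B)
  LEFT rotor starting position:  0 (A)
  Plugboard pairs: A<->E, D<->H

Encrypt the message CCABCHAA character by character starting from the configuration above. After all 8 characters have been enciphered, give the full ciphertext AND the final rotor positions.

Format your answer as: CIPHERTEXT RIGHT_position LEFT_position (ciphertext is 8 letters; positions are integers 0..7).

Answer: ADDGABDD 1 1

Derivation:
Char 1 ('C'): step: R->2, L=0; C->plug->C->R->A->L->A->refl->D->L'->F->R'->E->plug->A
Char 2 ('C'): step: R->3, L=0; C->plug->C->R->C->L->H->refl->F->L'->D->R'->H->plug->D
Char 3 ('A'): step: R->4, L=0; A->plug->E->R->H->L->E->refl->C->L'->E->R'->H->plug->D
Char 4 ('B'): step: R->5, L=0; B->plug->B->R->C->L->H->refl->F->L'->D->R'->G->plug->G
Char 5 ('C'): step: R->6, L=0; C->plug->C->R->F->L->D->refl->A->L'->A->R'->E->plug->A
Char 6 ('H'): step: R->7, L=0; H->plug->D->R->H->L->E->refl->C->L'->E->R'->B->plug->B
Char 7 ('A'): step: R->0, L->1 (L advanced); A->plug->E->R->C->L->E->refl->C->L'->E->R'->H->plug->D
Char 8 ('A'): step: R->1, L=1; A->plug->E->R->E->L->C->refl->E->L'->C->R'->H->plug->D
Final: ciphertext=ADDGABDD, RIGHT=1, LEFT=1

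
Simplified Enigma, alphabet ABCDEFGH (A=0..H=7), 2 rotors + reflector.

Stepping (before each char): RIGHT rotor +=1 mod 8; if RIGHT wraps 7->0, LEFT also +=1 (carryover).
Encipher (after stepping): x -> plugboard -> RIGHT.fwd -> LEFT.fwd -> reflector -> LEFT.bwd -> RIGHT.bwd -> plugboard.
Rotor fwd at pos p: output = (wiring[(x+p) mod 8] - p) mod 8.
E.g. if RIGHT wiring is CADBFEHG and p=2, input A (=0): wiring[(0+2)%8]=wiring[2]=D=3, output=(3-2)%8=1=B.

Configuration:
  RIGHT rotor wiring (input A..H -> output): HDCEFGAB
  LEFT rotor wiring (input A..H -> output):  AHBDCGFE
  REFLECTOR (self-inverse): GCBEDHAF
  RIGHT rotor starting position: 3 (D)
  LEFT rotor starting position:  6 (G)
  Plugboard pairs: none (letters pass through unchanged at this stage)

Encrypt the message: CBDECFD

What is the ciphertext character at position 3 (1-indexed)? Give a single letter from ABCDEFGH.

Char 1 ('C'): step: R->4, L=6; C->plug->C->R->E->L->D->refl->E->L'->G->R'->G->plug->G
Char 2 ('B'): step: R->5, L=6; B->plug->B->R->D->L->B->refl->C->L'->C->R'->D->plug->D
Char 3 ('D'): step: R->6, L=6; D->plug->D->R->F->L->F->refl->H->L'->A->R'->H->plug->H

H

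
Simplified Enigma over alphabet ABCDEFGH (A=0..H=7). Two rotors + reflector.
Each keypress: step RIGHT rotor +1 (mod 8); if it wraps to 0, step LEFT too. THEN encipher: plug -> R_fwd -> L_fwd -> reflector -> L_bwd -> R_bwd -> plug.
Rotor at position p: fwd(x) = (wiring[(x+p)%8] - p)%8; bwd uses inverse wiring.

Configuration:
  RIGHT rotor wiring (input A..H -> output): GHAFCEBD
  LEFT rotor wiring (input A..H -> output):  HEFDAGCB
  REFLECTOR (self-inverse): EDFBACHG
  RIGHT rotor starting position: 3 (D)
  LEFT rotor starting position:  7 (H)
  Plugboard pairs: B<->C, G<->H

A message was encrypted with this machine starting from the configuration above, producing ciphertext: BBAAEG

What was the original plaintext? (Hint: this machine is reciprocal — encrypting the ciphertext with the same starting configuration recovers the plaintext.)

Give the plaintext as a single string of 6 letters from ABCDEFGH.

Answer: DFGDAF

Derivation:
Char 1 ('B'): step: R->4, L=7; B->plug->C->R->F->L->B->refl->D->L'->H->R'->D->plug->D
Char 2 ('B'): step: R->5, L=7; B->plug->C->R->G->L->H->refl->G->L'->D->R'->F->plug->F
Char 3 ('A'): step: R->6, L=7; A->plug->A->R->D->L->G->refl->H->L'->G->R'->H->plug->G
Char 4 ('A'): step: R->7, L=7; A->plug->A->R->E->L->E->refl->A->L'->B->R'->D->plug->D
Char 5 ('E'): step: R->0, L->0 (L advanced); E->plug->E->R->C->L->F->refl->C->L'->G->R'->A->plug->A
Char 6 ('G'): step: R->1, L=0; G->plug->H->R->F->L->G->refl->H->L'->A->R'->F->plug->F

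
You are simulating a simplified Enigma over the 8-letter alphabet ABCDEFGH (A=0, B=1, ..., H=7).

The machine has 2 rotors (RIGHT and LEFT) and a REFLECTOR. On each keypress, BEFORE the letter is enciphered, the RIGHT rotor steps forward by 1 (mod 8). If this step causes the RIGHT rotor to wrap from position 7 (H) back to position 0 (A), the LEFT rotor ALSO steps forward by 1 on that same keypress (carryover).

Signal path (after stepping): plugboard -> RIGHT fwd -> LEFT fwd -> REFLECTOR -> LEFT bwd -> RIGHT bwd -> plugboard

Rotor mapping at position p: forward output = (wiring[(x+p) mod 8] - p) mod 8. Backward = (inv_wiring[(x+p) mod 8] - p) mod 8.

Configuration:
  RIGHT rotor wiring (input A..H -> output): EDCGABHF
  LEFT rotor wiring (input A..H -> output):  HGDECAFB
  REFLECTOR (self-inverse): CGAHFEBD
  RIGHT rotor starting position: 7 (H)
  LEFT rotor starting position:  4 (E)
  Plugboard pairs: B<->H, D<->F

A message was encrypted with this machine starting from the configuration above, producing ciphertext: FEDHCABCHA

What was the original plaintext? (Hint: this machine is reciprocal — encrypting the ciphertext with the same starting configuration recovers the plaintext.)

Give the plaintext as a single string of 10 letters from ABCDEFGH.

Answer: EDBFFDAHGC

Derivation:
Char 1 ('F'): step: R->0, L->5 (L advanced); F->plug->D->R->G->L->H->refl->D->L'->A->R'->E->plug->E
Char 2 ('E'): step: R->1, L=5; E->plug->E->R->A->L->D->refl->H->L'->G->R'->F->plug->D
Char 3 ('D'): step: R->2, L=5; D->plug->F->R->D->L->C->refl->A->L'->B->R'->H->plug->B
Char 4 ('H'): step: R->3, L=5; H->plug->B->R->F->L->G->refl->B->L'->E->R'->D->plug->F
Char 5 ('C'): step: R->4, L=5; C->plug->C->R->D->L->C->refl->A->L'->B->R'->D->plug->F
Char 6 ('A'): step: R->5, L=5; A->plug->A->R->E->L->B->refl->G->L'->F->R'->F->plug->D
Char 7 ('B'): step: R->6, L=5; B->plug->H->R->D->L->C->refl->A->L'->B->R'->A->plug->A
Char 8 ('C'): step: R->7, L=5; C->plug->C->R->E->L->B->refl->G->L'->F->R'->B->plug->H
Char 9 ('H'): step: R->0, L->6 (L advanced); H->plug->B->R->D->L->A->refl->C->L'->H->R'->G->plug->G
Char 10 ('A'): step: R->1, L=6; A->plug->A->R->C->L->B->refl->G->L'->F->R'->C->plug->C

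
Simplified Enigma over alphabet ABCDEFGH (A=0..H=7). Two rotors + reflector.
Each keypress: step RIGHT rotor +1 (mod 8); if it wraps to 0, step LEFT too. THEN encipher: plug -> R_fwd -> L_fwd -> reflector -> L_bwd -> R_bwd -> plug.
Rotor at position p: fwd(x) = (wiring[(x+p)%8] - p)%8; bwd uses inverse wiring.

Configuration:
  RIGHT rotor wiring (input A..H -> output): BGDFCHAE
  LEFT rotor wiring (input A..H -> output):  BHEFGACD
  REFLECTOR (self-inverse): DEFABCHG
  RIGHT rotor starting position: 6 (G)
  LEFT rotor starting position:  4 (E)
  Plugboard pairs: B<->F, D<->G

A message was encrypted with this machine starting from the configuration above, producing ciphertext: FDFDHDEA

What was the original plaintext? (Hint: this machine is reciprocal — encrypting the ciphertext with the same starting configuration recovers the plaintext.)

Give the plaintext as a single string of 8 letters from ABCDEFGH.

Char 1 ('F'): step: R->7, L=4; F->plug->B->R->C->L->G->refl->H->L'->D->R'->F->plug->B
Char 2 ('D'): step: R->0, L->5 (L advanced); D->plug->G->R->A->L->D->refl->A->L'->G->R'->B->plug->F
Char 3 ('F'): step: R->1, L=5; F->plug->B->R->C->L->G->refl->H->L'->F->R'->A->plug->A
Char 4 ('D'): step: R->2, L=5; D->plug->G->R->H->L->B->refl->E->L'->D->R'->B->plug->F
Char 5 ('H'): step: R->3, L=5; H->plug->H->R->A->L->D->refl->A->L'->G->R'->F->plug->B
Char 6 ('D'): step: R->4, L=5; D->plug->G->R->H->L->B->refl->E->L'->D->R'->B->plug->F
Char 7 ('E'): step: R->5, L=5; E->plug->E->R->B->L->F->refl->C->L'->E->R'->D->plug->G
Char 8 ('A'): step: R->6, L=5; A->plug->A->R->C->L->G->refl->H->L'->F->R'->E->plug->E

Answer: BFAFBFGE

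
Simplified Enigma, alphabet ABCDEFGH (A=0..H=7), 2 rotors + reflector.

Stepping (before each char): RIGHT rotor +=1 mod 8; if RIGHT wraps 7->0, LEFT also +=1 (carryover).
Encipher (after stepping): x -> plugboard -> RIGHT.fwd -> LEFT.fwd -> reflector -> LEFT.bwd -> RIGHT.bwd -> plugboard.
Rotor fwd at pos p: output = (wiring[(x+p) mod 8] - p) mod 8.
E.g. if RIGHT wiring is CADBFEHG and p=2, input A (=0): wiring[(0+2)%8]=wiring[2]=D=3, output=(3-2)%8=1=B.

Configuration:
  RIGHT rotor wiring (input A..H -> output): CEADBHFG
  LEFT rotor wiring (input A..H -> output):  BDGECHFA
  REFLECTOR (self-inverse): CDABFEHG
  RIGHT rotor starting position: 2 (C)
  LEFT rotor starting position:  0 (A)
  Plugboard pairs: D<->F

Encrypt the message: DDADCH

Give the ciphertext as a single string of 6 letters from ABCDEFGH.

Answer: CCFEDB

Derivation:
Char 1 ('D'): step: R->3, L=0; D->plug->F->R->H->L->A->refl->C->L'->E->R'->C->plug->C
Char 2 ('D'): step: R->4, L=0; D->plug->F->R->A->L->B->refl->D->L'->B->R'->C->plug->C
Char 3 ('A'): step: R->5, L=0; A->plug->A->R->C->L->G->refl->H->L'->F->R'->D->plug->F
Char 4 ('D'): step: R->6, L=0; D->plug->F->R->F->L->H->refl->G->L'->C->R'->E->plug->E
Char 5 ('C'): step: R->7, L=0; C->plug->C->R->F->L->H->refl->G->L'->C->R'->F->plug->D
Char 6 ('H'): step: R->0, L->1 (L advanced); H->plug->H->R->G->L->H->refl->G->L'->E->R'->B->plug->B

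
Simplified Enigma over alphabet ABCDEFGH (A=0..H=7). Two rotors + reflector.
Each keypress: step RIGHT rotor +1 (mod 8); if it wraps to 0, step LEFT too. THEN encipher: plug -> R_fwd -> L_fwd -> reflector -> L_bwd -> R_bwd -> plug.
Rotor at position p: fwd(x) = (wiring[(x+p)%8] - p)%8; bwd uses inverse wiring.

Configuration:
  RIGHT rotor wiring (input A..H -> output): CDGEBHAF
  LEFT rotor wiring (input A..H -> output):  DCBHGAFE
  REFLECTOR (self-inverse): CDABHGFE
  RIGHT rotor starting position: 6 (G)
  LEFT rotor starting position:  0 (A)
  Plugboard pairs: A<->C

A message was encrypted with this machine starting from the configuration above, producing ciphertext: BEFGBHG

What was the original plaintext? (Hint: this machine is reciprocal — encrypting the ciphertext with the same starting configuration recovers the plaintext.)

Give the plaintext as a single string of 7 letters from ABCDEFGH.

Answer: DFHEGEF

Derivation:
Char 1 ('B'): step: R->7, L=0; B->plug->B->R->D->L->H->refl->E->L'->H->R'->D->plug->D
Char 2 ('E'): step: R->0, L->1 (L advanced); E->plug->E->R->B->L->A->refl->C->L'->H->R'->F->plug->F
Char 3 ('F'): step: R->1, L=1; F->plug->F->R->H->L->C->refl->A->L'->B->R'->H->plug->H
Char 4 ('G'): step: R->2, L=1; G->plug->G->R->A->L->B->refl->D->L'->G->R'->E->plug->E
Char 5 ('B'): step: R->3, L=1; B->plug->B->R->G->L->D->refl->B->L'->A->R'->G->plug->G
Char 6 ('H'): step: R->4, L=1; H->plug->H->R->A->L->B->refl->D->L'->G->R'->E->plug->E
Char 7 ('G'): step: R->5, L=1; G->plug->G->R->H->L->C->refl->A->L'->B->R'->F->plug->F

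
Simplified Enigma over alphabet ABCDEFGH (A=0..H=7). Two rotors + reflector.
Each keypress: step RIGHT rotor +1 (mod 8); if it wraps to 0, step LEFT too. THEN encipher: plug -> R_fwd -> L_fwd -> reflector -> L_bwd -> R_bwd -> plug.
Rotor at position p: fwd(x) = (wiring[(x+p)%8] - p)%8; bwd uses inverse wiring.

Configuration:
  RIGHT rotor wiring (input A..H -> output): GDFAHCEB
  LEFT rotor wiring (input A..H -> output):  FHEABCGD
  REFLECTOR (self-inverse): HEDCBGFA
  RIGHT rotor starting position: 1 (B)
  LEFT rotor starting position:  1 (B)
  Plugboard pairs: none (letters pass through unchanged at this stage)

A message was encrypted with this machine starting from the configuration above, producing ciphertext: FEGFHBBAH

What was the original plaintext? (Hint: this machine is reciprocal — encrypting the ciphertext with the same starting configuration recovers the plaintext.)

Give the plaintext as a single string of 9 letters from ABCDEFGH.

Char 1 ('F'): step: R->2, L=1; F->plug->F->R->H->L->E->refl->B->L'->E->R'->G->plug->G
Char 2 ('E'): step: R->3, L=1; E->plug->E->R->G->L->C->refl->D->L'->B->R'->D->plug->D
Char 3 ('G'): step: R->4, L=1; G->plug->G->R->B->L->D->refl->C->L'->G->R'->B->plug->B
Char 4 ('F'): step: R->5, L=1; F->plug->F->R->A->L->G->refl->F->L'->F->R'->A->plug->A
Char 5 ('H'): step: R->6, L=1; H->plug->H->R->E->L->B->refl->E->L'->H->R'->E->plug->E
Char 6 ('B'): step: R->7, L=1; B->plug->B->R->H->L->E->refl->B->L'->E->R'->C->plug->C
Char 7 ('B'): step: R->0, L->2 (L advanced); B->plug->B->R->D->L->A->refl->H->L'->C->R'->F->plug->F
Char 8 ('A'): step: R->1, L=2; A->plug->A->R->C->L->H->refl->A->L'->D->R'->F->plug->F
Char 9 ('H'): step: R->2, L=2; H->plug->H->R->B->L->G->refl->F->L'->H->R'->F->plug->F

Answer: GDBAECFFF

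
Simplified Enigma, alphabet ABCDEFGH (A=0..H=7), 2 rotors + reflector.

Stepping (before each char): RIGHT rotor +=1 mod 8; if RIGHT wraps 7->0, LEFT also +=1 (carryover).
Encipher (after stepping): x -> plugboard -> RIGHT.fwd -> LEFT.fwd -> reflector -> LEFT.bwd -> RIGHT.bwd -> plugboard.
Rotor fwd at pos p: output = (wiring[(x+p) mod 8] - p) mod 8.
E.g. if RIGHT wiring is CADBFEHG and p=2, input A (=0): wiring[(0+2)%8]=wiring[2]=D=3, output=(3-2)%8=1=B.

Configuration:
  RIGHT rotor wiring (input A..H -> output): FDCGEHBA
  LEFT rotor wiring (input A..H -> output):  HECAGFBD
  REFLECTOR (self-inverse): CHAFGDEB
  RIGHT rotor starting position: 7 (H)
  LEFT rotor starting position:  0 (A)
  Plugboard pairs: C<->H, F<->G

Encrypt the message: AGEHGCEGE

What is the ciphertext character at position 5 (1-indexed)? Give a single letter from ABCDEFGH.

Char 1 ('A'): step: R->0, L->1 (L advanced); A->plug->A->R->F->L->A->refl->C->L'->G->R'->D->plug->D
Char 2 ('G'): step: R->1, L=1; G->plug->F->R->A->L->D->refl->F->L'->D->R'->D->plug->D
Char 3 ('E'): step: R->2, L=1; E->plug->E->R->H->L->G->refl->E->L'->E->R'->B->plug->B
Char 4 ('H'): step: R->3, L=1; H->plug->C->R->E->L->E->refl->G->L'->H->R'->H->plug->C
Char 5 ('G'): step: R->4, L=1; G->plug->F->R->H->L->G->refl->E->L'->E->R'->D->plug->D

D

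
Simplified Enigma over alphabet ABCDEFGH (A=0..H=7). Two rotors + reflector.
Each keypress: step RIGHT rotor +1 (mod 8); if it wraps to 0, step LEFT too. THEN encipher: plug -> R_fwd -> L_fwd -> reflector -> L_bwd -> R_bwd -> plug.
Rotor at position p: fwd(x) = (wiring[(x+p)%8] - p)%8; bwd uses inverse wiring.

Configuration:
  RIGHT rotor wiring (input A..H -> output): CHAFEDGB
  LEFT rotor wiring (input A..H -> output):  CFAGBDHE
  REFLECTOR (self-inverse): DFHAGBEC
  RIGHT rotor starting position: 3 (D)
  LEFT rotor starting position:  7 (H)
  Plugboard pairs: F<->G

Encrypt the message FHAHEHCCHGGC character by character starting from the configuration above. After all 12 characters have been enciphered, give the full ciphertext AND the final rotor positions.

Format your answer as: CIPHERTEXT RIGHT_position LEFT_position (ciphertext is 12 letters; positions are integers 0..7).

Answer: DBBDHCHEFHBE 7 0

Derivation:
Char 1 ('F'): step: R->4, L=7; F->plug->G->R->E->L->H->refl->C->L'->F->R'->D->plug->D
Char 2 ('H'): step: R->5, L=7; H->plug->H->R->H->L->A->refl->D->L'->B->R'->B->plug->B
Char 3 ('A'): step: R->6, L=7; A->plug->A->R->A->L->F->refl->B->L'->D->R'->B->plug->B
Char 4 ('H'): step: R->7, L=7; H->plug->H->R->H->L->A->refl->D->L'->B->R'->D->plug->D
Char 5 ('E'): step: R->0, L->0 (L advanced); E->plug->E->R->E->L->B->refl->F->L'->B->R'->H->plug->H
Char 6 ('H'): step: R->1, L=0; H->plug->H->R->B->L->F->refl->B->L'->E->R'->C->plug->C
Char 7 ('C'): step: R->2, L=0; C->plug->C->R->C->L->A->refl->D->L'->F->R'->H->plug->H
Char 8 ('C'): step: R->3, L=0; C->plug->C->R->A->L->C->refl->H->L'->G->R'->E->plug->E
Char 9 ('H'): step: R->4, L=0; H->plug->H->R->B->L->F->refl->B->L'->E->R'->G->plug->F
Char 10 ('G'): step: R->5, L=0; G->plug->F->R->D->L->G->refl->E->L'->H->R'->H->plug->H
Char 11 ('G'): step: R->6, L=0; G->plug->F->R->H->L->E->refl->G->L'->D->R'->B->plug->B
Char 12 ('C'): step: R->7, L=0; C->plug->C->R->A->L->C->refl->H->L'->G->R'->E->plug->E
Final: ciphertext=DBBDHCHEFHBE, RIGHT=7, LEFT=0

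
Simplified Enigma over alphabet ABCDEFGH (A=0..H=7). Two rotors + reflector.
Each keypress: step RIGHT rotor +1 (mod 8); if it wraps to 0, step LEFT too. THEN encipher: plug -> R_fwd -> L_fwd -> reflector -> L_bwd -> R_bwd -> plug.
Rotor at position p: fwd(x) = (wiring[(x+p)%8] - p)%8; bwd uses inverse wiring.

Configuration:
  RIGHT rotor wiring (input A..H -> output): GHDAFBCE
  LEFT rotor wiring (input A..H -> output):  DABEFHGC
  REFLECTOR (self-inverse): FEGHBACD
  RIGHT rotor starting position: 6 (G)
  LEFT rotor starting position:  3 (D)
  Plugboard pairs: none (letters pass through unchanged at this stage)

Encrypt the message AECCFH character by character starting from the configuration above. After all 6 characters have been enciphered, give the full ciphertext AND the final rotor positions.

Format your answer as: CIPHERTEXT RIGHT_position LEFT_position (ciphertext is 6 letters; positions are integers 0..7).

Answer: FDAFBA 4 4

Derivation:
Char 1 ('A'): step: R->7, L=3; A->plug->A->R->F->L->A->refl->F->L'->G->R'->F->plug->F
Char 2 ('E'): step: R->0, L->4 (L advanced); E->plug->E->R->F->L->E->refl->B->L'->A->R'->D->plug->D
Char 3 ('C'): step: R->1, L=4; C->plug->C->R->H->L->A->refl->F->L'->G->R'->A->plug->A
Char 4 ('C'): step: R->2, L=4; C->plug->C->R->D->L->G->refl->C->L'->C->R'->F->plug->F
Char 5 ('F'): step: R->3, L=4; F->plug->F->R->D->L->G->refl->C->L'->C->R'->B->plug->B
Char 6 ('H'): step: R->4, L=4; H->plug->H->R->E->L->H->refl->D->L'->B->R'->A->plug->A
Final: ciphertext=FDAFBA, RIGHT=4, LEFT=4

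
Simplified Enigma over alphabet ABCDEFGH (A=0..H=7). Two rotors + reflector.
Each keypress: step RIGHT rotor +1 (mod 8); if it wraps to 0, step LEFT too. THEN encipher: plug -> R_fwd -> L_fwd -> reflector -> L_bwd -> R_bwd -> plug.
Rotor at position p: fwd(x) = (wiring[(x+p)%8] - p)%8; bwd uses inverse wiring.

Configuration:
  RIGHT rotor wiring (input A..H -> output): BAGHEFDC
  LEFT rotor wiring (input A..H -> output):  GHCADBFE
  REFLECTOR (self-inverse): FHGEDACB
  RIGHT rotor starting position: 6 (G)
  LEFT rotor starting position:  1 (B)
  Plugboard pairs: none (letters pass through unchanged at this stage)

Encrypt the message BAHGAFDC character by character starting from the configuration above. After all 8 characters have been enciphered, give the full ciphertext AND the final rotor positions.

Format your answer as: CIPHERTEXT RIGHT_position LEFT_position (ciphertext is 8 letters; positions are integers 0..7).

Char 1 ('B'): step: R->7, L=1; B->plug->B->R->C->L->H->refl->B->L'->B->R'->C->plug->C
Char 2 ('A'): step: R->0, L->2 (L advanced); A->plug->A->R->B->L->G->refl->C->L'->F->R'->F->plug->F
Char 3 ('H'): step: R->1, L=2; H->plug->H->R->A->L->A->refl->F->L'->H->R'->A->plug->A
Char 4 ('G'): step: R->2, L=2; G->plug->G->R->H->L->F->refl->A->L'->A->R'->F->plug->F
Char 5 ('A'): step: R->3, L=2; A->plug->A->R->E->L->D->refl->E->L'->G->R'->F->plug->F
Char 6 ('F'): step: R->4, L=2; F->plug->F->R->E->L->D->refl->E->L'->G->R'->D->plug->D
Char 7 ('D'): step: R->5, L=2; D->plug->D->R->E->L->D->refl->E->L'->G->R'->B->plug->B
Char 8 ('C'): step: R->6, L=2; C->plug->C->R->D->L->H->refl->B->L'->C->R'->D->plug->D
Final: ciphertext=CFAFFDBD, RIGHT=6, LEFT=2

Answer: CFAFFDBD 6 2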